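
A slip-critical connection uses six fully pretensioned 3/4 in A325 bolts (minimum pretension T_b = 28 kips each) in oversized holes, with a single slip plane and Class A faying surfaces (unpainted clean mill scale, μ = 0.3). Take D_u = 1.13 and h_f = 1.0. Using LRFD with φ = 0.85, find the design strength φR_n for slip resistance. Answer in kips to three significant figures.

48.4 kips

R_n = μ · D_u · h_f · T_b · n_s · n_b = 0.3 × 1.13 × 1.0 × 28 × 1 × 6 = 56.95 kips.
Design strength φR_n = 0.85 × 56.95 = 48.4 kips.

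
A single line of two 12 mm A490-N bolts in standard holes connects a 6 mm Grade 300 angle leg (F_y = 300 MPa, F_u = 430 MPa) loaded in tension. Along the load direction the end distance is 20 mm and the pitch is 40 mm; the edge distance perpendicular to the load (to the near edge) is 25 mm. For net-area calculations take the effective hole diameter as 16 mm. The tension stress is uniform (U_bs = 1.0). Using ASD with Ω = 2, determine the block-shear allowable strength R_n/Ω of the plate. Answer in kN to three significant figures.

49.8 kN

Shear plane L_v = 20 + 1·40 = 60 mm; A_gv = 60 × 6 = 360 mm².
A_nv = (60 − 1.5·16) × 6 = 216 mm².
A_nt = (25 − 0.5·16) × 6 = 102 mm².
0.6 F_u A_nv = 55.73 kN; 0.6 F_y A_gv = 64.8 kN → shear rupture governs the shear term.
R_n = 55.73 + 1.0 × 430 × 102 / 1000 = 99.59 kN.
Allowable strength R_n/Ω = 99.59 / 2 = 49.8 kN.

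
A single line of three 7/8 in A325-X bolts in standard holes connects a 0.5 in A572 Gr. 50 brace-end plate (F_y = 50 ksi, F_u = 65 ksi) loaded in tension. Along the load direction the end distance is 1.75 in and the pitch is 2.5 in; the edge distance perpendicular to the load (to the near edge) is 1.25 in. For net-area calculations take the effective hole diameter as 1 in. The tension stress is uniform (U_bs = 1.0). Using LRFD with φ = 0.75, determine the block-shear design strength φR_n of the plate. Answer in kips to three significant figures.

Shear plane L_v = 1.75 + 2·2.5 = 6.75 in; A_gv = 6.75 × 0.5 = 3.375 in².
A_nv = (6.75 − 2.5·1) × 0.5 = 2.125 in².
A_nt = (1.25 − 0.5·1) × 0.5 = 0.375 in².
0.6 F_u A_nv = 82.88 kips; 0.6 F_y A_gv = 101.2 kips → shear rupture governs the shear term.
R_n = 82.88 + 1.0 × 65 × 0.375 = 107.2 kips.
Design strength φR_n = 0.75 × 107.2 = 80.4 kips.

80.4 kips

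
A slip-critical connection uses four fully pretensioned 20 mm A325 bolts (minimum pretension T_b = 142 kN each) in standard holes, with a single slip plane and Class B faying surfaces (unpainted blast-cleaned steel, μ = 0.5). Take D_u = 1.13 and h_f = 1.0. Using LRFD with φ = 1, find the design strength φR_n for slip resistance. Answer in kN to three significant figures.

321 kN

R_n = μ · D_u · h_f · T_b · n_s · n_b = 0.5 × 1.13 × 1.0 × 142 × 1 × 4 = 320.9 kN.
Design strength φR_n = 1 × 320.9 = 321 kN.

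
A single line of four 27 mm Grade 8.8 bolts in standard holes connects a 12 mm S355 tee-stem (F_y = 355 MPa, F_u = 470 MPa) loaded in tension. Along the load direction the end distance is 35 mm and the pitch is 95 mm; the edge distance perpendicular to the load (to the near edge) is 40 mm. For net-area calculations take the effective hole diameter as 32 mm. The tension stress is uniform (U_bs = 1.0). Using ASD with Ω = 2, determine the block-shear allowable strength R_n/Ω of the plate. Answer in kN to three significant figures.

Shear plane L_v = 35 + 3·95 = 320 mm; A_gv = 320 × 12 = 3840 mm².
A_nv = (320 − 3.5·32) × 12 = 2496 mm².
A_nt = (40 − 0.5·32) × 12 = 288 mm².
0.6 F_u A_nv = 703.9 kN; 0.6 F_y A_gv = 817.9 kN → shear rupture governs the shear term.
R_n = 703.9 + 1.0 × 470 × 288 / 1000 = 839.2 kN.
Allowable strength R_n/Ω = 839.2 / 2 = 420 kN.

420 kN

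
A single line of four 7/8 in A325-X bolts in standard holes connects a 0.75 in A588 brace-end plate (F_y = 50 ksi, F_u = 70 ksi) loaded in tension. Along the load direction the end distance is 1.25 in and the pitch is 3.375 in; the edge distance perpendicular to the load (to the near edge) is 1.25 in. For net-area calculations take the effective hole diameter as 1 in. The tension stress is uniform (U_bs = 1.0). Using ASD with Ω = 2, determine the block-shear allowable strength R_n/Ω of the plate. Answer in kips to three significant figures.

144 kips

Shear plane L_v = 1.25 + 3·3.375 = 11.38 in; A_gv = 11.38 × 0.75 = 8.531 in².
A_nv = (11.38 − 3.5·1) × 0.75 = 5.906 in².
A_nt = (1.25 − 0.5·1) × 0.75 = 0.5625 in².
0.6 F_u A_nv = 248.1 kips; 0.6 F_y A_gv = 255.9 kips → shear rupture governs the shear term.
R_n = 248.1 + 1.0 × 70 × 0.5625 = 287.4 kips.
Allowable strength R_n/Ω = 287.4 / 2 = 144 kips.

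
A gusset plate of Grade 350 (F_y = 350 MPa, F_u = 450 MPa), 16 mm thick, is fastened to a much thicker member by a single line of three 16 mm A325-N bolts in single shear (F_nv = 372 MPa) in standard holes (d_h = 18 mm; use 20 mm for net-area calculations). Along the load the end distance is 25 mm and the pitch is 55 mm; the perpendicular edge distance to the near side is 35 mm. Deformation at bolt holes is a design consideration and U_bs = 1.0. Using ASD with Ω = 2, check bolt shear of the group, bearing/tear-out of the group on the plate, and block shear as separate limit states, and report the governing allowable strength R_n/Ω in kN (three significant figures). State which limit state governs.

112 kN (bolt shear governs)

Bolt shear: A_b = π·16²/4 = 201.1 mm²; R_n = 372 × 201.1 × 3 × 1 / 1000 = 224.4 kN → 224.4 / 2 = 112 kN.
Bearing: edge l_c = 16, r_n = 138.2 kN; interior l_c = 37, r_n = 276.5 kN; R_n = 138.2 + 2·276.5 = 691.2 kN → 346 kN.
Block shear: A_gv = 2160, A_nv = 1360, A_nt = 400 mm²; R_n = min(0.6F_uA_nv, 0.6F_yA_gv) + U_bs·F_u·A_nt = 547.2 kN → 274 kN.
Bolt shear governs: 112 kN.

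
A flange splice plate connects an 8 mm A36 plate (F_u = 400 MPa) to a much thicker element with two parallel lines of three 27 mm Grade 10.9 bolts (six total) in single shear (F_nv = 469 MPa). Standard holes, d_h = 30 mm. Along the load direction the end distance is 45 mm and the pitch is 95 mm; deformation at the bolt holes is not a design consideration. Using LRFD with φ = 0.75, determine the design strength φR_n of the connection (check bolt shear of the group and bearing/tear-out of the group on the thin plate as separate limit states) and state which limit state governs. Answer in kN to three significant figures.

994 kN (bearing governs)

Bolt shear: A_b = π·27²/4 = 572.6 mm²; R_n = 469 × 572.6 × 6 × 1 / 1000 = 1611 kN → 0.75 × 1611 = 1210 kN.
Bearing (1.5 l_c t F_u ≤ 3.0 d t F_u): upper limit = 3.0·27·8·400 / 1000 = 259.2 kN.
  Edge l_c = 45 − 30/2 = 30 → r_n = 144 kN; interior l_c = 95 − 30 = 65 → r_n = 259.2 kN.
  R_n,bearing = 2·144 + 4·259.2 = 1325 kN → 0.75 × 1325 = 994 kN.
Bearing governs: 994 kN.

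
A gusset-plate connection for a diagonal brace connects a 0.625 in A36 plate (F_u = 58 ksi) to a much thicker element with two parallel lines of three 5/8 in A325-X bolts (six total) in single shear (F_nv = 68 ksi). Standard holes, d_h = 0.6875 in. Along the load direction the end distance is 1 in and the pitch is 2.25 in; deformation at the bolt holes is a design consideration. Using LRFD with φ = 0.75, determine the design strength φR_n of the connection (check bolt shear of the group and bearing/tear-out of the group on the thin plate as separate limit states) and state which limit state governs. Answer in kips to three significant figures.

93.9 kips (bolt shear governs)

Bolt shear: A_b = π·0.625²/4 = 0.3068 in²; R_n = 68 × 0.3068 × 6 × 1 = 125.2 kips → 0.75 × 125.2 = 93.9 kips.
Bearing (1.2 l_c t F_u ≤ 2.4 d t F_u): upper limit = 2.4·0.625·0.625·58 = 54.38 kips.
  Edge l_c = 1 − 0.6875/2 = 0.6562 → r_n = 28.55 kips; interior l_c = 2.25 − 0.6875 = 1.562 → r_n = 54.38 kips.
  R_n,bearing = 2·28.55 + 4·54.38 = 274.6 kips → 0.75 × 274.6 = 206 kips.
Bolt shear governs: 93.9 kips.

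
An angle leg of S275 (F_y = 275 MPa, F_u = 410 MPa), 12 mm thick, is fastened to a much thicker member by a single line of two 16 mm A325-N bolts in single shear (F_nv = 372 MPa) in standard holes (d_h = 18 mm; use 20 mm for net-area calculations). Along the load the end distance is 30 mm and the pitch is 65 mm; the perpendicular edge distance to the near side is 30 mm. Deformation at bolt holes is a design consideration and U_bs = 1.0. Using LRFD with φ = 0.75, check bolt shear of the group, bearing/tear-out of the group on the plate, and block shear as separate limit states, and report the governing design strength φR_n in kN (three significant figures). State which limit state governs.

112 kN (bolt shear governs)

Bolt shear: A_b = π·16²/4 = 201.1 mm²; R_n = 372 × 201.1 × 2 × 1 / 1000 = 149.6 kN → 0.75 × 149.6 = 112 kN.
Bearing: edge l_c = 21, r_n = 124 kN; interior l_c = 47, r_n = 188.9 kN; R_n = 124 + 1·188.9 = 312.9 kN → 235 kN.
Block shear: A_gv = 1140, A_nv = 780, A_nt = 240 mm²; R_n = min(0.6F_uA_nv, 0.6F_yA_gv) + U_bs·F_u·A_nt = 286.5 kN → 215 kN.
Bolt shear governs: 112 kN.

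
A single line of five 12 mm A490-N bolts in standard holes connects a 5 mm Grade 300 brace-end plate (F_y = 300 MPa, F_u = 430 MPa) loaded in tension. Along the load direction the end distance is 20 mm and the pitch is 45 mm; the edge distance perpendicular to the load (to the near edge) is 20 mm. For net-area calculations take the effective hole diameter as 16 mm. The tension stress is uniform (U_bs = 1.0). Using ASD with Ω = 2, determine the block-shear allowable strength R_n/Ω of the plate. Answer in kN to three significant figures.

95.5 kN

Shear plane L_v = 20 + 4·45 = 200 mm; A_gv = 200 × 5 = 1000 mm².
A_nv = (200 − 4.5·16) × 5 = 640 mm².
A_nt = (20 − 0.5·16) × 5 = 60 mm².
0.6 F_u A_nv = 165.1 kN; 0.6 F_y A_gv = 180 kN → shear rupture governs the shear term.
R_n = 165.1 + 1.0 × 430 × 60 / 1000 = 190.9 kN.
Allowable strength R_n/Ω = 190.9 / 2 = 95.5 kN.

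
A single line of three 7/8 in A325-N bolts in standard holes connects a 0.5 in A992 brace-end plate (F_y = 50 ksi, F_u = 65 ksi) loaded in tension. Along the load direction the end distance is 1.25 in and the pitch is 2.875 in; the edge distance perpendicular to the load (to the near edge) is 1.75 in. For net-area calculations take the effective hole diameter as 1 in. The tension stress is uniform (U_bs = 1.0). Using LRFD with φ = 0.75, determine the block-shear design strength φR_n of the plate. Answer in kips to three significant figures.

Shear plane L_v = 1.25 + 2·2.875 = 7 in; A_gv = 7 × 0.5 = 3.5 in².
A_nv = (7 − 2.5·1) × 0.5 = 2.25 in².
A_nt = (1.75 − 0.5·1) × 0.5 = 0.625 in².
0.6 F_u A_nv = 87.75 kips; 0.6 F_y A_gv = 105 kips → shear rupture governs the shear term.
R_n = 87.75 + 1.0 × 65 × 0.625 = 128.4 kips.
Design strength φR_n = 0.75 × 128.4 = 96.3 kips.

96.3 kips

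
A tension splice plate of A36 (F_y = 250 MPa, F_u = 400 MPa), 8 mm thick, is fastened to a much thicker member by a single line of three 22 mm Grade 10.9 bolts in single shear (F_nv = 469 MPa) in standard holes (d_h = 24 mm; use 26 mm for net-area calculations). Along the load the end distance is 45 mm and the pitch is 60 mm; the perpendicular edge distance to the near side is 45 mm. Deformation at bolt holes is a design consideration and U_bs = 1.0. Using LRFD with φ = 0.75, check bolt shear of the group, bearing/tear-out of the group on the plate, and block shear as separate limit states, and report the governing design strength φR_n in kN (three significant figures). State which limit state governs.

221 kN (block shear governs)

Bolt shear: A_b = π·22²/4 = 380.1 mm²; R_n = 469 × 380.1 × 3 × 1 / 1000 = 534.8 kN → 0.75 × 534.8 = 401 kN.
Bearing: edge l_c = 33, r_n = 126.7 kN; interior l_c = 36, r_n = 138.2 kN; R_n = 126.7 + 2·138.2 = 403.2 kN → 302 kN.
Block shear: A_gv = 1320, A_nv = 800, A_nt = 256 mm²; R_n = min(0.6F_uA_nv, 0.6F_yA_gv) + U_bs·F_u·A_nt = 294.4 kN → 221 kN.
Block shear governs: 221 kN.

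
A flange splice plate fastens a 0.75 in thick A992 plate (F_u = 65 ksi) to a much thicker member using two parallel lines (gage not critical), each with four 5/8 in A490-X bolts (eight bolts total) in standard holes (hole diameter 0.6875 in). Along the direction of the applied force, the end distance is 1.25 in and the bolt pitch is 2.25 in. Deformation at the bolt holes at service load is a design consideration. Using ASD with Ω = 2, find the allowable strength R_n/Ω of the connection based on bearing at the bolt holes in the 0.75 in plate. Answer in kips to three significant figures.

Per bolt r_n = 1.2 l_c t F_u ≤ 2.4 d t F_u; upper limit = 2.4 × 0.625 × 0.75 × 65 = 73.12 kips.
Edge bolt: l_c = 1.25 − 0.6875/2 = 0.9062 in → 1.2 × 0.9062 × 0.75 × 65 = 53.02 → r_n = 53.02 kips.
Interior bolts: l_c = 2.25 − 0.6875 = 1.562 in → 1.2 × 1.562 × 0.75 × 65 = 91.41 → r_n = 73.12 kips.
R_n = 2 × 53.02 + 6 × 73.12 = 544.8 kips.
Allowable strength R_n/Ω = 544.8 / 2 = 272 kips.

272 kips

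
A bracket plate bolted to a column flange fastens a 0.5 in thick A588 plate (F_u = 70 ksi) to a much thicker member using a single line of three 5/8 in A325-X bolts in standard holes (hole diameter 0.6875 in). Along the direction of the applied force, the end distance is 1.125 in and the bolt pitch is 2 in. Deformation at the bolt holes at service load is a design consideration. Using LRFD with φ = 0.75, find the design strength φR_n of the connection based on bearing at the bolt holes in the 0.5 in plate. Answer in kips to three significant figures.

103 kips

Per bolt r_n = 1.2 l_c t F_u ≤ 2.4 d t F_u; upper limit = 2.4 × 0.625 × 0.5 × 70 = 52.5 kips.
Edge bolt: l_c = 1.125 − 0.6875/2 = 0.7812 in → 1.2 × 0.7812 × 0.5 × 70 = 32.81 → r_n = 32.81 kips.
Interior bolts: l_c = 2 − 0.6875 = 1.312 in → 1.2 × 1.312 × 0.5 × 70 = 55.12 → r_n = 52.5 kips.
R_n = 1 × 32.81 + 2 × 52.5 = 137.8 kips.
Design strength φR_n = 0.75 × 137.8 = 103 kips.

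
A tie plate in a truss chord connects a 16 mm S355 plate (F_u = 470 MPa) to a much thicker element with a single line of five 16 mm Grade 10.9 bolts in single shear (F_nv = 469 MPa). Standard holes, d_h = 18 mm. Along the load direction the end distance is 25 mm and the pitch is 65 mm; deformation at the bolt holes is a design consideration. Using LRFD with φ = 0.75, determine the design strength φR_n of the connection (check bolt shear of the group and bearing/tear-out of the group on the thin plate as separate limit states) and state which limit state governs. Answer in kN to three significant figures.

354 kN (bolt shear governs)

Bolt shear: A_b = π·16²/4 = 201.1 mm²; R_n = 469 × 201.1 × 5 × 1 / 1000 = 471.5 kN → 0.75 × 471.5 = 354 kN.
Bearing (1.2 l_c t F_u ≤ 2.4 d t F_u): upper limit = 2.4·16·16·470 / 1000 = 288.8 kN.
  Edge l_c = 25 − 18/2 = 16 → r_n = 144.4 kN; interior l_c = 65 − 18 = 47 → r_n = 288.8 kN.
  R_n,bearing = 1·144.4 + 4·288.8 = 1299 kN → 0.75 × 1299 = 975 kN.
Bolt shear governs: 354 kN.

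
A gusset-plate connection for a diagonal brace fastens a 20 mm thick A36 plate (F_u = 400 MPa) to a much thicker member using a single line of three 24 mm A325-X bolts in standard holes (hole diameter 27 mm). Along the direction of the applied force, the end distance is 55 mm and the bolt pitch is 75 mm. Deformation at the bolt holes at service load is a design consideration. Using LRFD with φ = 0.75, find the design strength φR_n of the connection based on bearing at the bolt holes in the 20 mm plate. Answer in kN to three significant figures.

Per bolt r_n = 1.2 l_c t F_u ≤ 2.4 d t F_u; upper limit = 2.4 × 24 × 20 × 400 / 1000 = 460.8 kN.
Edge bolt: l_c = 55 − 27/2 = 41.5 mm → 1.2 × 41.5 × 20 × 400 / 1000 = 398.4 → r_n = 398.4 kN.
Interior bolts: l_c = 75 − 27 = 48 mm → 1.2 × 48 × 20 × 400 / 1000 = 460.8 → r_n = 460.8 kN.
R_n = 1 × 398.4 + 2 × 460.8 = 1320 kN.
Design strength φR_n = 0.75 × 1320 = 990 kN.

990 kN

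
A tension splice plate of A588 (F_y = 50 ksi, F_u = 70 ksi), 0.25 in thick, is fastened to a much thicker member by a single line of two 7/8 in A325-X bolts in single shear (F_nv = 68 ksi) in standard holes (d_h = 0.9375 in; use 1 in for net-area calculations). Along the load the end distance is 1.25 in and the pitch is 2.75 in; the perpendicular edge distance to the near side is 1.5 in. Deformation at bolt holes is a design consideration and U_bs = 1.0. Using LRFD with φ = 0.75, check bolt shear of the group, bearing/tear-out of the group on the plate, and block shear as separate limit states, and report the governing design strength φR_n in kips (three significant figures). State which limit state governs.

Bolt shear: A_b = π·0.875²/4 = 0.6013 in²; R_n = 68 × 0.6013 × 2 × 1 = 81.78 kips → 0.75 × 81.78 = 61.3 kips.
Bearing: edge l_c = 0.7812, r_n = 16.41 kips; interior l_c = 1.812, r_n = 36.75 kips; R_n = 16.41 + 1·36.75 = 53.16 kips → 39.9 kips.
Block shear: A_gv = 1, A_nv = 0.625, A_nt = 0.25 in²; R_n = min(0.6F_uA_nv, 0.6F_yA_gv) + U_bs·F_u·A_nt = 43.75 kips → 32.8 kips.
Block shear governs: 32.8 kips.

32.8 kips (block shear governs)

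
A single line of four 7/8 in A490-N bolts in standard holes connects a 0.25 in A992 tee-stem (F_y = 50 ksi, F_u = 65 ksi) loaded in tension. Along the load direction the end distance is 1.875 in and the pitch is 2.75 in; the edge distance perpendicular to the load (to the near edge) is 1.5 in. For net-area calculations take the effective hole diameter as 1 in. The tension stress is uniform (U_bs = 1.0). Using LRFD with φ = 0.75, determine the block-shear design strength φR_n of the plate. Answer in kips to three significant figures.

60.6 kips

Shear plane L_v = 1.875 + 3·2.75 = 10.12 in; A_gv = 10.12 × 0.25 = 2.531 in².
A_nv = (10.12 − 3.5·1) × 0.25 = 1.656 in².
A_nt = (1.5 − 0.5·1) × 0.25 = 0.25 in².
0.6 F_u A_nv = 64.59 kips; 0.6 F_y A_gv = 75.94 kips → shear rupture governs the shear term.
R_n = 64.59 + 1.0 × 65 × 0.25 = 80.84 kips.
Design strength φR_n = 0.75 × 80.84 = 60.6 kips.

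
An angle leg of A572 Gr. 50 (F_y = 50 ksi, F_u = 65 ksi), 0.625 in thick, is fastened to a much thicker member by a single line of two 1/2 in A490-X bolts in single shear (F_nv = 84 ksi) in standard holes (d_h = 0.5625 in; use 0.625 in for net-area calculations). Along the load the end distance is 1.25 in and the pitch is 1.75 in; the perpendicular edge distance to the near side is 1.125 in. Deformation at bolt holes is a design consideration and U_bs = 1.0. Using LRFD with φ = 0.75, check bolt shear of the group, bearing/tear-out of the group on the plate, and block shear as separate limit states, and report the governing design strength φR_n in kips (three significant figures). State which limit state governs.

Bolt shear: A_b = π·0.5²/4 = 0.1963 in²; R_n = 84 × 0.1963 × 2 × 1 = 32.99 kips → 0.75 × 32.99 = 24.7 kips.
Bearing: edge l_c = 0.9688, r_n = 47.23 kips; interior l_c = 1.188, r_n = 48.75 kips; R_n = 47.23 + 1·48.75 = 95.98 kips → 72 kips.
Block shear: A_gv = 1.875, A_nv = 1.289, A_nt = 0.5078 in²; R_n = min(0.6F_uA_nv, 0.6F_yA_gv) + U_bs·F_u·A_nt = 83.28 kips → 62.5 kips.
Bolt shear governs: 24.7 kips.

24.7 kips (bolt shear governs)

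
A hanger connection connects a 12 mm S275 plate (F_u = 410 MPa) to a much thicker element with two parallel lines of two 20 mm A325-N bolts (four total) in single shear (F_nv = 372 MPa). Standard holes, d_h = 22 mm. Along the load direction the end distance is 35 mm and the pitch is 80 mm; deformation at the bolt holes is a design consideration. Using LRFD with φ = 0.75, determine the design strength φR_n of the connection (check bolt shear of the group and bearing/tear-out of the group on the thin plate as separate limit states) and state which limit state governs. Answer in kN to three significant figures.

351 kN (bolt shear governs)

Bolt shear: A_b = π·20²/4 = 314.2 mm²; R_n = 372 × 314.2 × 4 × 1 / 1000 = 467.5 kN → 0.75 × 467.5 = 351 kN.
Bearing (1.2 l_c t F_u ≤ 2.4 d t F_u): upper limit = 2.4·20·12·410 / 1000 = 236.2 kN.
  Edge l_c = 35 − 22/2 = 24 → r_n = 141.7 kN; interior l_c = 80 − 22 = 58 → r_n = 236.2 kN.
  R_n,bearing = 2·141.7 + 2·236.2 = 755.7 kN → 0.75 × 755.7 = 567 kN.
Bolt shear governs: 351 kN.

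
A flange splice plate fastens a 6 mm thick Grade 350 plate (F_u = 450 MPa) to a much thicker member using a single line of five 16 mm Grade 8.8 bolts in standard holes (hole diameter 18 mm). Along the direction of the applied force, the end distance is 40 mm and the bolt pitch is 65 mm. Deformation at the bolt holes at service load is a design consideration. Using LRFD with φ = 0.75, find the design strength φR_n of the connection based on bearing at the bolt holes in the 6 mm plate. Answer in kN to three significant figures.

386 kN

Per bolt r_n = 1.2 l_c t F_u ≤ 2.4 d t F_u; upper limit = 2.4 × 16 × 6 × 450 / 1000 = 103.7 kN.
Edge bolt: l_c = 40 − 18/2 = 31 mm → 1.2 × 31 × 6 × 450 / 1000 = 100.4 → r_n = 100.4 kN.
Interior bolts: l_c = 65 − 18 = 47 mm → 1.2 × 47 × 6 × 450 / 1000 = 152.3 → r_n = 103.7 kN.
R_n = 1 × 100.4 + 4 × 103.7 = 515.2 kN.
Design strength φR_n = 0.75 × 515.2 = 386 kN.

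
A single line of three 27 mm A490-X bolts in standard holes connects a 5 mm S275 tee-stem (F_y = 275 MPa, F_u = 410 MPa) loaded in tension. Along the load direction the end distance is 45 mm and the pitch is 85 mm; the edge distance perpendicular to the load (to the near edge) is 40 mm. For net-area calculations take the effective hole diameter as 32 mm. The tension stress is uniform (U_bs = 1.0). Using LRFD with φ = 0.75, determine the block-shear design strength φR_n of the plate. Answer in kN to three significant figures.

Shear plane L_v = 45 + 2·85 = 215 mm; A_gv = 215 × 5 = 1075 mm².
A_nv = (215 − 2.5·32) × 5 = 675 mm².
A_nt = (40 − 0.5·32) × 5 = 120 mm².
0.6 F_u A_nv = 166.1 kN; 0.6 F_y A_gv = 177.4 kN → shear rupture governs the shear term.
R_n = 166.1 + 1.0 × 410 × 120 / 1000 = 215.2 kN.
Design strength φR_n = 0.75 × 215.2 = 161 kN.

161 kN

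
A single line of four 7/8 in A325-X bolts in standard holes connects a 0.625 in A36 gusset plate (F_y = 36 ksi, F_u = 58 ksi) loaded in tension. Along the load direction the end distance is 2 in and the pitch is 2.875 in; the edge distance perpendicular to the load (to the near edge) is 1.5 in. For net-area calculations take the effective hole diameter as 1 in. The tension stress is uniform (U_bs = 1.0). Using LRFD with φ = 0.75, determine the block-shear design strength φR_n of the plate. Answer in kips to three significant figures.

Shear plane L_v = 2 + 3·2.875 = 10.62 in; A_gv = 10.62 × 0.625 = 6.641 in².
A_nv = (10.62 − 3.5·1) × 0.625 = 4.453 in².
A_nt = (1.5 − 0.5·1) × 0.625 = 0.625 in².
0.6 F_u A_nv = 155 kips; 0.6 F_y A_gv = 143.4 kips → shear yielding governs the shear term.
R_n = 143.4 + 1.0 × 58 × 0.625 = 179.7 kips.
Design strength φR_n = 0.75 × 179.7 = 135 kips.

135 kips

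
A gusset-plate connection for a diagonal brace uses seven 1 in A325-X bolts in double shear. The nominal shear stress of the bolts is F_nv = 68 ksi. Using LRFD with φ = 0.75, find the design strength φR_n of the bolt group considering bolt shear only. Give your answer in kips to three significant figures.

561 kips

A_b = π × 1² / 4 = 0.7854 in².
R_n = F_nv · A_b · n · n_s = 68 × 0.7854 × 7 × 2 = 747.7 kips.
Design strength φR_n = 0.75 × 747.7 = 561 kips.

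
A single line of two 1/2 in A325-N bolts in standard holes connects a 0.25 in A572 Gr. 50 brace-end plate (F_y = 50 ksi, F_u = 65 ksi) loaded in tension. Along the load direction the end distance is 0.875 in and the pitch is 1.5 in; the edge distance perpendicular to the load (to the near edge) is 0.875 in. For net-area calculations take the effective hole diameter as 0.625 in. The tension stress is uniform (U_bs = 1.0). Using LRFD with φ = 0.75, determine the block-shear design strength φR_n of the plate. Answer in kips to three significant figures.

17.4 kips

Shear plane L_v = 0.875 + 1·1.5 = 2.375 in; A_gv = 2.375 × 0.25 = 0.5938 in².
A_nv = (2.375 − 1.5·0.625) × 0.25 = 0.3594 in².
A_nt = (0.875 − 0.5·0.625) × 0.25 = 0.1406 in².
0.6 F_u A_nv = 14.02 kips; 0.6 F_y A_gv = 17.81 kips → shear rupture governs the shear term.
R_n = 14.02 + 1.0 × 65 × 0.1406 = 23.16 kips.
Design strength φR_n = 0.75 × 23.16 = 17.4 kips.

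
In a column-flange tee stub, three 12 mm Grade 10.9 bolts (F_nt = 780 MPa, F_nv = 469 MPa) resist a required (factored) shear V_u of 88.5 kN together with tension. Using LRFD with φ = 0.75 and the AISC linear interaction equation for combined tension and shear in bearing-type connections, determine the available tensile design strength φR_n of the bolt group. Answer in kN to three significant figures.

A_b = π·12²/4 = 113.1 mm²; f_rv = 88.5 × 1000 / (3 × 113.1) = 260.8 MPa.
F'_nt = 1.3 F_nt − (F_nt / φF_nv) f_rv = 1.3·780 − (780/(0.75·469))·260.8 = 435.6 MPa, capped at F_nt → F'_nt = 435.6 MPa.
R_n = F'_nt · A_b · n = 435.6 × 113.1 × 3 / 1000 = 147.8 kN.
Design strength φR_n = 0.75 × 147.8 = 111 kN.

111 kN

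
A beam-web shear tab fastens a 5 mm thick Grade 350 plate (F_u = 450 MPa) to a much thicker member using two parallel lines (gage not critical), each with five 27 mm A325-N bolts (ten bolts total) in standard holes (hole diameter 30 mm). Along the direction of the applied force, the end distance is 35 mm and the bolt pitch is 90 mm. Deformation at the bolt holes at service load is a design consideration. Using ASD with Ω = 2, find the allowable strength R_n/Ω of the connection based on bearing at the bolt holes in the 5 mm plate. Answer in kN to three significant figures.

Per bolt r_n = 1.2 l_c t F_u ≤ 2.4 d t F_u; upper limit = 2.4 × 27 × 5 × 450 / 1000 = 145.8 kN.
Edge bolt: l_c = 35 − 30/2 = 20 mm → 1.2 × 20 × 5 × 450 / 1000 = 54 → r_n = 54 kN.
Interior bolts: l_c = 90 − 30 = 60 mm → 1.2 × 60 × 5 × 450 / 1000 = 162 → r_n = 145.8 kN.
R_n = 2 × 54 + 8 × 145.8 = 1274 kN.
Allowable strength R_n/Ω = 1274 / 2 = 637 kN.

637 kN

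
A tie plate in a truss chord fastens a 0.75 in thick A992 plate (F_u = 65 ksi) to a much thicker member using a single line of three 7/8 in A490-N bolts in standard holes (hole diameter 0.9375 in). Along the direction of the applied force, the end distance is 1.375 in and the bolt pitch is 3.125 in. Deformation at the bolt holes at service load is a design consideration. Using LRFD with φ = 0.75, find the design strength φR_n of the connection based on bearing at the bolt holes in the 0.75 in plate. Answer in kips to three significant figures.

193 kips

Per bolt r_n = 1.2 l_c t F_u ≤ 2.4 d t F_u; upper limit = 2.4 × 0.875 × 0.75 × 65 = 102.4 kips.
Edge bolt: l_c = 1.375 − 0.9375/2 = 0.9062 in → 1.2 × 0.9062 × 0.75 × 65 = 53.02 → r_n = 53.02 kips.
Interior bolts: l_c = 3.125 − 0.9375 = 2.188 in → 1.2 × 2.188 × 0.75 × 65 = 128 → r_n = 102.4 kips.
R_n = 1 × 53.02 + 2 × 102.4 = 257.8 kips.
Design strength φR_n = 0.75 × 257.8 = 193 kips.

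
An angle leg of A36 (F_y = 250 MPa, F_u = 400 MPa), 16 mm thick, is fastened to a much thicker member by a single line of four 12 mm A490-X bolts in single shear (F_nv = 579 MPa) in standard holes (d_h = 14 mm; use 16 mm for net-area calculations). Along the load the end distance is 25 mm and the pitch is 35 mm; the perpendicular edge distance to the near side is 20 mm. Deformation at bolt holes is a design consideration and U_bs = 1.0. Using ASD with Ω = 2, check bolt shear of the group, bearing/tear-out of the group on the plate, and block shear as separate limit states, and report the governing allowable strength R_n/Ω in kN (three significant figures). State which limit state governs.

131 kN (bolt shear governs)

Bolt shear: A_b = π·12²/4 = 113.1 mm²; R_n = 579 × 113.1 × 4 × 1 / 1000 = 261.9 kN → 261.9 / 2 = 131 kN.
Bearing: edge l_c = 18, r_n = 138.2 kN; interior l_c = 21, r_n = 161.3 kN; R_n = 138.2 + 3·161.3 = 622.1 kN → 311 kN.
Block shear: A_gv = 2080, A_nv = 1184, A_nt = 192 mm²; R_n = min(0.6F_uA_nv, 0.6F_yA_gv) + U_bs·F_u·A_nt = 361 kN → 180 kN.
Bolt shear governs: 131 kN.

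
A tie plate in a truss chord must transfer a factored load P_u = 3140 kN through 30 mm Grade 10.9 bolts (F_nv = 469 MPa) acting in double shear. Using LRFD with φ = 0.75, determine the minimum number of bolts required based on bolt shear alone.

7 bolts

A_b = π·30²/4 = 706.9 mm².
Per-bolt design strength φR_n = 0.75 × 469 × 706.9 × 2 / 1000 = 497.3 kN.
n ≥ 3140 / 497.3 = 6.314 → use 7 bolts.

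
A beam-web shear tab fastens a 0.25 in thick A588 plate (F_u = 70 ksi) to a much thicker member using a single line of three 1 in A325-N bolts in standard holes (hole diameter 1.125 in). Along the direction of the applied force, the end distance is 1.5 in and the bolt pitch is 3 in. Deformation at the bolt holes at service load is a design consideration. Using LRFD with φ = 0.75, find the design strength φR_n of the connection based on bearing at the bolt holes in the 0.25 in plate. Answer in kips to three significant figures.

73.8 kips

Per bolt r_n = 1.2 l_c t F_u ≤ 2.4 d t F_u; upper limit = 2.4 × 1 × 0.25 × 70 = 42 kips.
Edge bolt: l_c = 1.5 − 1.125/2 = 0.9375 in → 1.2 × 0.9375 × 0.25 × 70 = 19.69 → r_n = 19.69 kips.
Interior bolts: l_c = 3 − 1.125 = 1.875 in → 1.2 × 1.875 × 0.25 × 70 = 39.38 → r_n = 39.38 kips.
R_n = 1 × 19.69 + 2 × 39.38 = 98.44 kips.
Design strength φR_n = 0.75 × 98.44 = 73.8 kips.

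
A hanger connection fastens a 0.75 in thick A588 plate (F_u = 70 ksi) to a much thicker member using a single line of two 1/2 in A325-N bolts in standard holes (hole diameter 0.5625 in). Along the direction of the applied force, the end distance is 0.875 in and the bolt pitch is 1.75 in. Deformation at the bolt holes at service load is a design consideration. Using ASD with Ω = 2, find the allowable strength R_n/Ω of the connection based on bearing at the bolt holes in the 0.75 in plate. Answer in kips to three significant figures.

Per bolt r_n = 1.2 l_c t F_u ≤ 2.4 d t F_u; upper limit = 2.4 × 0.5 × 0.75 × 70 = 63 kips.
Edge bolt: l_c = 0.875 − 0.5625/2 = 0.5938 in → 1.2 × 0.5938 × 0.75 × 70 = 37.41 → r_n = 37.41 kips.
Interior bolts: l_c = 1.75 − 0.5625 = 1.188 in → 1.2 × 1.188 × 0.75 × 70 = 74.81 → r_n = 63 kips.
R_n = 1 × 37.41 + 1 × 63 = 100.4 kips.
Allowable strength R_n/Ω = 100.4 / 2 = 50.2 kips.

50.2 kips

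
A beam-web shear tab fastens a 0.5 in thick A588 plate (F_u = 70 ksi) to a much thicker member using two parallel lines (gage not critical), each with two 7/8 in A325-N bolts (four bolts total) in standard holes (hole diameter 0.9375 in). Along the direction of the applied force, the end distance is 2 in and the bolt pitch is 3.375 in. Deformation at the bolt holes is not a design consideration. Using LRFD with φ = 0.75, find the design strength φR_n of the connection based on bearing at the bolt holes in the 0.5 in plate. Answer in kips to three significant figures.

Per bolt r_n = 1.5 l_c t F_u ≤ 3.0 d t F_u; upper limit = 3.0 × 0.875 × 0.5 × 70 = 91.88 kips.
Edge bolt: l_c = 2 − 0.9375/2 = 1.531 in → 1.5 × 1.531 × 0.5 × 70 = 80.39 → r_n = 80.39 kips.
Interior bolts: l_c = 3.375 − 0.9375 = 2.438 in → 1.5 × 2.438 × 0.5 × 70 = 128 → r_n = 91.88 kips.
R_n = 2 × 80.39 + 2 × 91.88 = 344.5 kips.
Design strength φR_n = 0.75 × 344.5 = 258 kips.

258 kips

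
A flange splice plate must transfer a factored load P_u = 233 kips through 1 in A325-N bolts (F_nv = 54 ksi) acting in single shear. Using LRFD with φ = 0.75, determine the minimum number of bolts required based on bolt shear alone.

8 bolts

A_b = π·1²/4 = 0.7854 in².
Per-bolt design strength φR_n = 0.75 × 54 × 0.7854 × 1 = 31.81 kips.
n ≥ 233 / 31.81 = 7.325 → use 8 bolts.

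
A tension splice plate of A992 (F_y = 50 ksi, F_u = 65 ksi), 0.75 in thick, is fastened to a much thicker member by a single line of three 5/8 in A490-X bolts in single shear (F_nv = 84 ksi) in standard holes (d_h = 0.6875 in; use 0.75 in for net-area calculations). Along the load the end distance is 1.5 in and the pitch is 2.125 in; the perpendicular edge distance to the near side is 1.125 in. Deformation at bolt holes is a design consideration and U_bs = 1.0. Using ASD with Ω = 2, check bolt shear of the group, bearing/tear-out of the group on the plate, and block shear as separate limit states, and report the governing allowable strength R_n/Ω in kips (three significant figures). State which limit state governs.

38.7 kips (bolt shear governs)

Bolt shear: A_b = π·0.625²/4 = 0.3068 in²; R_n = 84 × 0.3068 × 3 × 1 = 77.31 kips → 77.31 / 2 = 38.7 kips.
Bearing: edge l_c = 1.156, r_n = 67.64 kips; interior l_c = 1.438, r_n = 73.12 kips; R_n = 67.64 + 2·73.12 = 213.9 kips → 107 kips.
Block shear: A_gv = 4.312, A_nv = 2.906, A_nt = 0.5625 in²; R_n = min(0.6F_uA_nv, 0.6F_yA_gv) + U_bs·F_u·A_nt = 149.9 kips → 75 kips.
Bolt shear governs: 38.7 kips.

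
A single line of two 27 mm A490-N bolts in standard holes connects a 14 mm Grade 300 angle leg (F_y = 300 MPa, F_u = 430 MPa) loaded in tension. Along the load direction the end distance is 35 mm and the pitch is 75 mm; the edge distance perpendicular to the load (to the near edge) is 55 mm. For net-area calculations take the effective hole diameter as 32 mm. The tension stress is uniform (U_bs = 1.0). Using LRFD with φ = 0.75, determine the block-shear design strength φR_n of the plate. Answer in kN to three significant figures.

Shear plane L_v = 35 + 1·75 = 110 mm; A_gv = 110 × 14 = 1540 mm².
A_nv = (110 − 1.5·32) × 14 = 868 mm².
A_nt = (55 − 0.5·32) × 14 = 546 mm².
0.6 F_u A_nv = 223.9 kN; 0.6 F_y A_gv = 277.2 kN → shear rupture governs the shear term.
R_n = 223.9 + 1.0 × 430 × 546 / 1000 = 458.7 kN.
Design strength φR_n = 0.75 × 458.7 = 344 kN.

344 kN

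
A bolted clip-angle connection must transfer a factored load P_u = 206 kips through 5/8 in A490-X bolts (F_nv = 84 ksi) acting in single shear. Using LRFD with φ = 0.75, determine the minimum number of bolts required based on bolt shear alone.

A_b = π·0.625²/4 = 0.3068 in².
Per-bolt design strength φR_n = 0.75 × 84 × 0.3068 × 1 = 19.33 kips.
n ≥ 206 / 19.33 = 10.66 → use 11 bolts.

11 bolts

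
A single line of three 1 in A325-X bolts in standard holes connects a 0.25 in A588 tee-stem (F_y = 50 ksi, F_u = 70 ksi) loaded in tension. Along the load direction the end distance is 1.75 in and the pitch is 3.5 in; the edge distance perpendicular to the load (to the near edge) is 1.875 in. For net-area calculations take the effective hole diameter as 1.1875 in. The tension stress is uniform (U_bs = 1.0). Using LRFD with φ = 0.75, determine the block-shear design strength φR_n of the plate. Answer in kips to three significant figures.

62.3 kips

Shear plane L_v = 1.75 + 2·3.5 = 8.75 in; A_gv = 8.75 × 0.25 = 2.188 in².
A_nv = (8.75 − 2.5·1.1875) × 0.25 = 1.445 in².
A_nt = (1.875 − 0.5·1.1875) × 0.25 = 0.3203 in².
0.6 F_u A_nv = 60.7 kips; 0.6 F_y A_gv = 65.62 kips → shear rupture governs the shear term.
R_n = 60.7 + 1.0 × 70 × 0.3203 = 83.12 kips.
Design strength φR_n = 0.75 × 83.12 = 62.3 kips.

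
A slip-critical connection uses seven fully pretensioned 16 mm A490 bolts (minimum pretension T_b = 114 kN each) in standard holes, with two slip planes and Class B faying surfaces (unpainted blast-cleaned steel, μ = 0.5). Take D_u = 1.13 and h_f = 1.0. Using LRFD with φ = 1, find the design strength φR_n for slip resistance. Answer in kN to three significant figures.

902 kN

R_n = μ · D_u · h_f · T_b · n_s · n_b = 0.5 × 1.13 × 1.0 × 114 × 2 × 7 = 901.7 kN.
Design strength φR_n = 1 × 901.7 = 902 kN.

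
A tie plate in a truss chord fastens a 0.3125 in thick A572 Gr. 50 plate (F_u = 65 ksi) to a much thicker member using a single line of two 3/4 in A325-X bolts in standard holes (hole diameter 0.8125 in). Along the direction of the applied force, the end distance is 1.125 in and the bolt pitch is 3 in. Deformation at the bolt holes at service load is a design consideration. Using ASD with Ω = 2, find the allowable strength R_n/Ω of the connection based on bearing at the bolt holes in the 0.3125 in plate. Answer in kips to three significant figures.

Per bolt r_n = 1.2 l_c t F_u ≤ 2.4 d t F_u; upper limit = 2.4 × 0.75 × 0.3125 × 65 = 36.56 kips.
Edge bolt: l_c = 1.125 − 0.8125/2 = 0.7188 in → 1.2 × 0.7188 × 0.3125 × 65 = 17.52 → r_n = 17.52 kips.
Interior bolts: l_c = 3 − 0.8125 = 2.188 in → 1.2 × 2.188 × 0.3125 × 65 = 53.32 → r_n = 36.56 kips.
R_n = 1 × 17.52 + 1 × 36.56 = 54.08 kips.
Allowable strength R_n/Ω = 54.08 / 2 = 27 kips.

27 kips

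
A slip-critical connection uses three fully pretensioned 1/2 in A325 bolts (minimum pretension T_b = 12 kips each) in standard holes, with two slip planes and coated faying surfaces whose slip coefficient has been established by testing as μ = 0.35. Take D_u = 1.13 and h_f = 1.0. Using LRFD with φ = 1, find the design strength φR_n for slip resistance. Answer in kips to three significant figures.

R_n = μ · D_u · h_f · T_b · n_s · n_b = 0.35 × 1.13 × 1.0 × 12 × 2 × 3 = 28.48 kips.
Design strength φR_n = 1 × 28.48 = 28.5 kips.

28.5 kips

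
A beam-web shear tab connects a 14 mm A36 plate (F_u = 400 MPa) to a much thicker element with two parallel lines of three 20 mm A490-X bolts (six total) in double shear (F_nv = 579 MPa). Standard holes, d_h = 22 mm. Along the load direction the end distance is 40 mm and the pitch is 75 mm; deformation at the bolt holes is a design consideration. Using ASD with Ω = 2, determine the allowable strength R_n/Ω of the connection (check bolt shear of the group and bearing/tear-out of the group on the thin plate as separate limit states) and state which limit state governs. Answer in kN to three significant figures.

Bolt shear: A_b = π·20²/4 = 314.2 mm²; R_n = 579 × 314.2 × 6 × 2 / 1000 = 2183 kN → 2183 / 2 = 1090 kN.
Bearing (1.2 l_c t F_u ≤ 2.4 d t F_u): upper limit = 2.4·20·14·400 / 1000 = 268.8 kN.
  Edge l_c = 40 − 22/2 = 29 → r_n = 194.9 kN; interior l_c = 75 − 22 = 53 → r_n = 268.8 kN.
  R_n,bearing = 2·194.9 + 4·268.8 = 1465 kN → 1465 / 2 = 732 kN.
Bearing governs: 732 kN.

732 kN (bearing governs)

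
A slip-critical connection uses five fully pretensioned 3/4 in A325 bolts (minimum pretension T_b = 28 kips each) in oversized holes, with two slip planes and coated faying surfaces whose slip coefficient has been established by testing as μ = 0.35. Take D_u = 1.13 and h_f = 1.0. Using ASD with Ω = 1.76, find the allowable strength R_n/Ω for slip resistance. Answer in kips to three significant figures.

R_n = μ · D_u · h_f · T_b · n_s · n_b = 0.35 × 1.13 × 1.0 × 28 × 2 × 5 = 110.7 kips.
Allowable strength R_n/Ω = 110.7 / 1.76 = 62.9 kips.

62.9 kips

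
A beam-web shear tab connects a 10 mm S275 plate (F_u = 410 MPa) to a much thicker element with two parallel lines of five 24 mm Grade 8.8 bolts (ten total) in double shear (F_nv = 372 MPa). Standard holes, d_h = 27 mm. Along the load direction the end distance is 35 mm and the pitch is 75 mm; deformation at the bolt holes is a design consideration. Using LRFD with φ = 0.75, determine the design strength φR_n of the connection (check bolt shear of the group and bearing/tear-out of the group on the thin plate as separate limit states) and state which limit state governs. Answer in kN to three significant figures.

Bolt shear: A_b = π·24²/4 = 452.4 mm²; R_n = 372 × 452.4 × 10 × 2 / 1000 = 3366 kN → 0.75 × 3366 = 2520 kN.
Bearing (1.2 l_c t F_u ≤ 2.4 d t F_u): upper limit = 2.4·24·10·410 / 1000 = 236.2 kN.
  Edge l_c = 35 − 27/2 = 21.5 → r_n = 105.8 kN; interior l_c = 75 − 27 = 48 → r_n = 236.2 kN.
  R_n,bearing = 2·105.8 + 8·236.2 = 2101 kN → 0.75 × 2101 = 1580 kN.
Bearing governs: 1580 kN.

1580 kN (bearing governs)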